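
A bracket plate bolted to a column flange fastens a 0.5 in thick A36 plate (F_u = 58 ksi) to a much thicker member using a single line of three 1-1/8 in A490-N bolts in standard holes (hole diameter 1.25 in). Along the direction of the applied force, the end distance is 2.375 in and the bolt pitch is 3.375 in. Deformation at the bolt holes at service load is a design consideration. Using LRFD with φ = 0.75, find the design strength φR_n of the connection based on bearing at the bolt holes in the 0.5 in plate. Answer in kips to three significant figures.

157 kips

Per bolt r_n = 1.2 l_c t F_u ≤ 2.4 d t F_u; upper limit = 2.4 × 1.125 × 0.5 × 58 = 78.3 kips.
Edge bolt: l_c = 2.375 − 1.25/2 = 1.75 in → 1.2 × 1.75 × 0.5 × 58 = 60.9 → r_n = 60.9 kips.
Interior bolts: l_c = 3.375 − 1.25 = 2.125 in → 1.2 × 2.125 × 0.5 × 58 = 73.95 → r_n = 73.95 kips.
R_n = 1 × 60.9 + 2 × 73.95 = 208.8 kips.
Design strength φR_n = 0.75 × 208.8 = 157 kips.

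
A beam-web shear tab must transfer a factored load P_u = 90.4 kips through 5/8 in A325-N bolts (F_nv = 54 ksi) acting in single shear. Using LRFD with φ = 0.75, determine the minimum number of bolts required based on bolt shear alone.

8 bolts

A_b = π·0.625²/4 = 0.3068 in².
Per-bolt design strength φR_n = 0.75 × 54 × 0.3068 × 1 = 12.43 kips.
n ≥ 90.4 / 12.43 = 7.276 → use 8 bolts.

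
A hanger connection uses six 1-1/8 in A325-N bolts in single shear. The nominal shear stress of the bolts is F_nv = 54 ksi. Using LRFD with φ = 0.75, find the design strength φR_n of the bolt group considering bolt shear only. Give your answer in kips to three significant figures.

A_b = π × 1.125² / 4 = 0.994 in².
R_n = F_nv · A_b · n · n_s = 54 × 0.994 × 6 × 1 = 322.1 kips.
Design strength φR_n = 0.75 × 322.1 = 242 kips.

242 kips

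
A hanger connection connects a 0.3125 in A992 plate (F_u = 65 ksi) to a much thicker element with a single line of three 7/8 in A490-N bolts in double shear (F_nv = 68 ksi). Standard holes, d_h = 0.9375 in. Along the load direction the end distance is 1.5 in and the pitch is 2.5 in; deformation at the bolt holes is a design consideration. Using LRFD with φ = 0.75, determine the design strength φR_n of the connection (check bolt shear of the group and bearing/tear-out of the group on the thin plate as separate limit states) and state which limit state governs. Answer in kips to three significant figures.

Bolt shear: A_b = π·0.875²/4 = 0.6013 in²; R_n = 68 × 0.6013 × 3 × 2 = 245.3 kips → 0.75 × 245.3 = 184 kips.
Bearing (1.2 l_c t F_u ≤ 2.4 d t F_u): upper limit = 2.4·0.875·0.3125·65 = 42.66 kips.
  Edge l_c = 1.5 − 0.9375/2 = 1.031 → r_n = 25.14 kips; interior l_c = 2.5 − 0.9375 = 1.562 → r_n = 38.09 kips.
  R_n,bearing = 1·25.14 + 2·38.09 = 101.3 kips → 0.75 × 101.3 = 76 kips.
Bearing governs: 76 kips.

76 kips (bearing governs)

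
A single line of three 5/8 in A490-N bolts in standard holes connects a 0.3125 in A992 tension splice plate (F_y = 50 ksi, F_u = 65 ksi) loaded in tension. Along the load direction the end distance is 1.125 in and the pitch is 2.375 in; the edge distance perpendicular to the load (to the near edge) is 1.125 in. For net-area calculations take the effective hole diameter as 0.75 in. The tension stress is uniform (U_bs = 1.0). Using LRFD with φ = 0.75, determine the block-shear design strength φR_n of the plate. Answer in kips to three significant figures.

Shear plane L_v = 1.125 + 2·2.375 = 5.875 in; A_gv = 5.875 × 0.3125 = 1.836 in².
A_nv = (5.875 − 2.5·0.75) × 0.3125 = 1.25 in².
A_nt = (1.125 − 0.5·0.75) × 0.3125 = 0.2344 in².
0.6 F_u A_nv = 48.75 kips; 0.6 F_y A_gv = 55.08 kips → shear rupture governs the shear term.
R_n = 48.75 + 1.0 × 65 × 0.2344 = 63.98 kips.
Design strength φR_n = 0.75 × 63.98 = 48 kips.

48 kips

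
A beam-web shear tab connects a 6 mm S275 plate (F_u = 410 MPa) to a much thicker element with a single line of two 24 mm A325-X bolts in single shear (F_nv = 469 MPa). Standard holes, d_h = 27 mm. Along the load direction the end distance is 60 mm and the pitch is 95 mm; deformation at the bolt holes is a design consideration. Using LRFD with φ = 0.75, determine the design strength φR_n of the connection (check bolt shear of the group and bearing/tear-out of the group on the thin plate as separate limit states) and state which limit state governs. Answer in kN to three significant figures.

Bolt shear: A_b = π·24²/4 = 452.4 mm²; R_n = 469 × 452.4 × 2 × 1 / 1000 = 424.3 kN → 0.75 × 424.3 = 318 kN.
Bearing (1.2 l_c t F_u ≤ 2.4 d t F_u): upper limit = 2.4·24·6·410 / 1000 = 141.7 kN.
  Edge l_c = 60 − 27/2 = 46.5 → r_n = 137.3 kN; interior l_c = 95 − 27 = 68 → r_n = 141.7 kN.
  R_n,bearing = 1·137.3 + 1·141.7 = 279 kN → 0.75 × 279 = 209 kN.
Bearing governs: 209 kN.

209 kN (bearing governs)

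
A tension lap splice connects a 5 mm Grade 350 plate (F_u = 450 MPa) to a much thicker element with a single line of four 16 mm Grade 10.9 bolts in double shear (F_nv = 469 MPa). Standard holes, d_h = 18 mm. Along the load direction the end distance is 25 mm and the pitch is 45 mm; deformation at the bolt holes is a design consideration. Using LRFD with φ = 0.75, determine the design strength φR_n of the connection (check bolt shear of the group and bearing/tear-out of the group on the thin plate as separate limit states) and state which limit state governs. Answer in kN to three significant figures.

196 kN (bearing governs)

Bolt shear: A_b = π·16²/4 = 201.1 mm²; R_n = 469 × 201.1 × 4 × 2 / 1000 = 754.4 kN → 0.75 × 754.4 = 566 kN.
Bearing (1.2 l_c t F_u ≤ 2.4 d t F_u): upper limit = 2.4·16·5·450 / 1000 = 86.4 kN.
  Edge l_c = 25 − 18/2 = 16 → r_n = 43.2 kN; interior l_c = 45 − 18 = 27 → r_n = 72.9 kN.
  R_n,bearing = 1·43.2 + 3·72.9 = 261.9 kN → 0.75 × 261.9 = 196 kN.
Bearing governs: 196 kN.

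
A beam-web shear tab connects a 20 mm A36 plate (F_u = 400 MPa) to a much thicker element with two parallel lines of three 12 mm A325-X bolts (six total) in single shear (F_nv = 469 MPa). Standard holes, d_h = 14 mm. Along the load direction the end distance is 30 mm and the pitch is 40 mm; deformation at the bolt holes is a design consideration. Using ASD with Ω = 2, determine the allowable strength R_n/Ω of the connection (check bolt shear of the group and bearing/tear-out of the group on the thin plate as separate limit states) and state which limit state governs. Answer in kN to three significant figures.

Bolt shear: A_b = π·12²/4 = 113.1 mm²; R_n = 469 × 113.1 × 6 × 1 / 1000 = 318.3 kN → 318.3 / 2 = 159 kN.
Bearing (1.2 l_c t F_u ≤ 2.4 d t F_u): upper limit = 2.4·12·20·400 / 1000 = 230.4 kN.
  Edge l_c = 30 − 14/2 = 23 → r_n = 220.8 kN; interior l_c = 40 − 14 = 26 → r_n = 230.4 kN.
  R_n,bearing = 2·220.8 + 4·230.4 = 1363 kN → 1363 / 2 = 682 kN.
Bolt shear governs: 159 kN.

159 kN (bolt shear governs)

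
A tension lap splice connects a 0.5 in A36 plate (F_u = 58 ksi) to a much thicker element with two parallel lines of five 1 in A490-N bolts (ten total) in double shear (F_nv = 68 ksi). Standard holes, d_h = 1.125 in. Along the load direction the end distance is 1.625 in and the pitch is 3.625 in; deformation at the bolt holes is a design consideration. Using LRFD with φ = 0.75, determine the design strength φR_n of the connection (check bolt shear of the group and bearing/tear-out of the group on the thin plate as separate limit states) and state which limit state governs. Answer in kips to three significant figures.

473 kips (bearing governs)

Bolt shear: A_b = π·1²/4 = 0.7854 in²; R_n = 68 × 0.7854 × 10 × 2 = 1068 kips → 0.75 × 1068 = 801 kips.
Bearing (1.2 l_c t F_u ≤ 2.4 d t F_u): upper limit = 2.4·1·0.5·58 = 69.6 kips.
  Edge l_c = 1.625 − 1.125/2 = 1.062 → r_n = 36.97 kips; interior l_c = 3.625 − 1.125 = 2.5 → r_n = 69.6 kips.
  R_n,bearing = 2·36.97 + 8·69.6 = 630.8 kips → 0.75 × 630.8 = 473 kips.
Bearing governs: 473 kips.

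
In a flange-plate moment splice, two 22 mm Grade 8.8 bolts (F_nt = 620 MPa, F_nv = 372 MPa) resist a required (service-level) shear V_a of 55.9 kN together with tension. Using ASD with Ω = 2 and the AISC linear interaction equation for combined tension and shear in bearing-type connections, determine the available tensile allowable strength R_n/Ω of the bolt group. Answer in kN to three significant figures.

213 kN

A_b = π·22²/4 = 380.1 mm²; f_rv = 55.9 × 1000 / (2 × 380.1) = 73.53 MPa.
F'_nt = 1.3 F_nt − (Ω F_nt / F_nv) f_rv = 1.3·620 − (2·620/372)·73.53 = 560.9 MPa, capped at F_nt → F'_nt = 560.9 MPa.
R_n = F'_nt · A_b · n = 560.9 × 380.1 × 2 / 1000 = 426.4 kN.
Allowable strength R_n/Ω = 426.4 / 2 = 213 kN.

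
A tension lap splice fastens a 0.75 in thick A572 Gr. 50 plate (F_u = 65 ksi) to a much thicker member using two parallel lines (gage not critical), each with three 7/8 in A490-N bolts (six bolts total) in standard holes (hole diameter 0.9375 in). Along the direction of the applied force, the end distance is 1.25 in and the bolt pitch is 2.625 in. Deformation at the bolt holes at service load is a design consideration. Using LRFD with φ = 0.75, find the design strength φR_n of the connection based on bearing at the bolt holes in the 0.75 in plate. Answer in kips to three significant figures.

365 kips

Per bolt r_n = 1.2 l_c t F_u ≤ 2.4 d t F_u; upper limit = 2.4 × 0.875 × 0.75 × 65 = 102.4 kips.
Edge bolt: l_c = 1.25 − 0.9375/2 = 0.7812 in → 1.2 × 0.7812 × 0.75 × 65 = 45.7 → r_n = 45.7 kips.
Interior bolts: l_c = 2.625 − 0.9375 = 1.688 in → 1.2 × 1.688 × 0.75 × 65 = 98.72 → r_n = 98.72 kips.
R_n = 2 × 45.7 + 4 × 98.72 = 486.3 kips.
Design strength φR_n = 0.75 × 486.3 = 365 kips.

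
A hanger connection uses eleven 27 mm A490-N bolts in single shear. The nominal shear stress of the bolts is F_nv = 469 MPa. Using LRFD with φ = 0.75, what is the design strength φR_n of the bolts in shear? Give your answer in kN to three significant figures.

2220 kN

A_b = π × 27² / 4 = 572.6 mm².
R_n = F_nv · A_b · n · n_s = 469 × 572.6 × 11 × 1 / 1000 = 2954 kN.
Design strength φR_n = 0.75 × 2954 = 2220 kN.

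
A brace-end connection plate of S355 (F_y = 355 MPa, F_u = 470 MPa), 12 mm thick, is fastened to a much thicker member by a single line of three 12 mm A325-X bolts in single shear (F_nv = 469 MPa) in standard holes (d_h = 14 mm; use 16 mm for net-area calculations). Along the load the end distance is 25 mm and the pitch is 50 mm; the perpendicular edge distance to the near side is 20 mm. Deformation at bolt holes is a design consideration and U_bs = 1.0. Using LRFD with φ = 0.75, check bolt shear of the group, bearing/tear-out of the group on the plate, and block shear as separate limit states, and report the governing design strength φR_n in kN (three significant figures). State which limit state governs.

119 kN (bolt shear governs)

Bolt shear: A_b = π·12²/4 = 113.1 mm²; R_n = 469 × 113.1 × 3 × 1 / 1000 = 159.1 kN → 0.75 × 159.1 = 119 kN.
Bearing: edge l_c = 18, r_n = 121.8 kN; interior l_c = 36, r_n = 162.4 kN; R_n = 121.8 + 2·162.4 = 446.7 kN → 335 kN.
Block shear: A_gv = 1500, A_nv = 1020, A_nt = 144 mm²; R_n = min(0.6F_uA_nv, 0.6F_yA_gv) + U_bs·F_u·A_nt = 355.3 kN → 266 kN.
Bolt shear governs: 119 kN.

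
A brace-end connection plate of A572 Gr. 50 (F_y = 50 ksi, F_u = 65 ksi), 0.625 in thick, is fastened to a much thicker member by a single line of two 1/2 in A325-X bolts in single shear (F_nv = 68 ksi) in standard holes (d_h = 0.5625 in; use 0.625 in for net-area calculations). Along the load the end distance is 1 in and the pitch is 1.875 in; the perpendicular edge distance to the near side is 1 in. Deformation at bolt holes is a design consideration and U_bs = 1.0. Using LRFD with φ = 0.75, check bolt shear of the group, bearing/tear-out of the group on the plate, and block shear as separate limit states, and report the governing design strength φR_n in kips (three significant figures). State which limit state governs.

Bolt shear: A_b = π·0.5²/4 = 0.1963 in²; R_n = 68 × 0.1963 × 2 × 1 = 26.7 kips → 0.75 × 26.7 = 20 kips.
Bearing: edge l_c = 0.7188, r_n = 35.04 kips; interior l_c = 1.312, r_n = 48.75 kips; R_n = 35.04 + 1·48.75 = 83.79 kips → 62.8 kips.
Block shear: A_gv = 1.797, A_nv = 1.211, A_nt = 0.4297 in²; R_n = min(0.6F_uA_nv, 0.6F_yA_gv) + U_bs·F_u·A_nt = 75.16 kips → 56.4 kips.
Bolt shear governs: 20 kips.

20 kips (bolt shear governs)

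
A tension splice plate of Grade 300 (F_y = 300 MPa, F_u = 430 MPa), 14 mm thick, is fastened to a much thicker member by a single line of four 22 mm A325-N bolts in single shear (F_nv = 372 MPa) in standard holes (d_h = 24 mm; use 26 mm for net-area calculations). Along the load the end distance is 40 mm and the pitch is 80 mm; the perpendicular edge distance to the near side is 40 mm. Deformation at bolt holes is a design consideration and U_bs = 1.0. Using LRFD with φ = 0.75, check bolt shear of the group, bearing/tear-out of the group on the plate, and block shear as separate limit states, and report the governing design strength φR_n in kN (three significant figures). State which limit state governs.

424 kN (bolt shear governs)

Bolt shear: A_b = π·22²/4 = 380.1 mm²; R_n = 372 × 380.1 × 4 × 1 / 1000 = 565.6 kN → 0.75 × 565.6 = 424 kN.
Bearing: edge l_c = 28, r_n = 202.3 kN; interior l_c = 56, r_n = 317.9 kN; R_n = 202.3 + 3·317.9 = 1156 kN → 867 kN.
Block shear: A_gv = 3920, A_nv = 2646, A_nt = 378 mm²; R_n = min(0.6F_uA_nv, 0.6F_yA_gv) + U_bs·F_u·A_nt = 845.2 kN → 634 kN.
Bolt shear governs: 424 kN.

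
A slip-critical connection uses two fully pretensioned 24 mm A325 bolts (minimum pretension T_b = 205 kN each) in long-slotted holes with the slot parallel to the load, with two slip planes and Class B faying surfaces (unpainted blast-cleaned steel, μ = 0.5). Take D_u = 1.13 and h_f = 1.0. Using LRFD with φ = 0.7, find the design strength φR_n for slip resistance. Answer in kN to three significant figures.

R_n = μ · D_u · h_f · T_b · n_s · n_b = 0.5 × 1.13 × 1.0 × 205 × 2 × 2 = 463.3 kN.
Design strength φR_n = 0.7 × 463.3 = 324 kN.

324 kN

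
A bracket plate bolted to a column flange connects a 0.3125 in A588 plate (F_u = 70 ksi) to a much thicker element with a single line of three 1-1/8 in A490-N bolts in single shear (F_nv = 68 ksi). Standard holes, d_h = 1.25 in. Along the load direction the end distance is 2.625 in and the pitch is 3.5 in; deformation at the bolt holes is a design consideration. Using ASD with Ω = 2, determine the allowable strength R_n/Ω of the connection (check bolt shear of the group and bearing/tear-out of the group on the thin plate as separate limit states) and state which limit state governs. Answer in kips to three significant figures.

Bolt shear: A_b = π·1.125²/4 = 0.994 in²; R_n = 68 × 0.994 × 3 × 1 = 202.8 kips → 202.8 / 2 = 101 kips.
Bearing (1.2 l_c t F_u ≤ 2.4 d t F_u): upper limit = 2.4·1.125·0.3125·70 = 59.06 kips.
  Edge l_c = 2.625 − 1.25/2 = 2 → r_n = 52.5 kips; interior l_c = 3.5 − 1.25 = 2.25 → r_n = 59.06 kips.
  R_n,bearing = 1·52.5 + 2·59.06 = 170.6 kips → 170.6 / 2 = 85.3 kips.
Bearing governs: 85.3 kips.

85.3 kips (bearing governs)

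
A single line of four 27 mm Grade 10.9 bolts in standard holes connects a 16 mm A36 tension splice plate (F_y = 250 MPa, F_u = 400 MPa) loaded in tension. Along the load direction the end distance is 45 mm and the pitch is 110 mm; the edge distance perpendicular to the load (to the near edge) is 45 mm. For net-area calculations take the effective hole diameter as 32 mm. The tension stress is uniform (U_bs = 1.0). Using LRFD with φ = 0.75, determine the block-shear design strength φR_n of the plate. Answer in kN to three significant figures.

Shear plane L_v = 45 + 3·110 = 375 mm; A_gv = 375 × 16 = 6000 mm².
A_nv = (375 − 3.5·32) × 16 = 4208 mm².
A_nt = (45 − 0.5·32) × 16 = 464 mm².
0.6 F_u A_nv = 1010 kN; 0.6 F_y A_gv = 900 kN → shear yielding governs the shear term.
R_n = 900 + 1.0 × 400 × 464 / 1000 = 1086 kN.
Design strength φR_n = 0.75 × 1086 = 814 kN.

814 kN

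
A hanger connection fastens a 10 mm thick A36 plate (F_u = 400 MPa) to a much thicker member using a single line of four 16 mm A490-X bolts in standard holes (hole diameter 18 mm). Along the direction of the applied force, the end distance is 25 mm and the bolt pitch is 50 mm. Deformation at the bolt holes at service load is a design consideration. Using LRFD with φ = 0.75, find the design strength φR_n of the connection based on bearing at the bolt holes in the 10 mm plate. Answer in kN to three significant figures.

403 kN

Per bolt r_n = 1.2 l_c t F_u ≤ 2.4 d t F_u; upper limit = 2.4 × 16 × 10 × 400 / 1000 = 153.6 kN.
Edge bolt: l_c = 25 − 18/2 = 16 mm → 1.2 × 16 × 10 × 400 / 1000 = 76.8 → r_n = 76.8 kN.
Interior bolts: l_c = 50 − 18 = 32 mm → 1.2 × 32 × 10 × 400 / 1000 = 153.6 → r_n = 153.6 kN.
R_n = 1 × 76.8 + 3 × 153.6 = 537.6 kN.
Design strength φR_n = 0.75 × 537.6 = 403 kN.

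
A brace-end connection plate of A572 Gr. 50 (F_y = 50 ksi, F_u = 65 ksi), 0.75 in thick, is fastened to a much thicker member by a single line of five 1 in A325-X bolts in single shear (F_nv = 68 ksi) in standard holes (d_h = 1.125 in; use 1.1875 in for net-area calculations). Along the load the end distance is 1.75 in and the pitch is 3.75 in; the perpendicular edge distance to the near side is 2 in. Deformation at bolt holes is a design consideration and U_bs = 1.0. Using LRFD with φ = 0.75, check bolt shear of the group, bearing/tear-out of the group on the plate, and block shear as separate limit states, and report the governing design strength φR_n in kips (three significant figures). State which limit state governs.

200 kips (bolt shear governs)

Bolt shear: A_b = π·1²/4 = 0.7854 in²; R_n = 68 × 0.7854 × 5 × 1 = 267 kips → 0.75 × 267 = 200 kips.
Bearing: edge l_c = 1.188, r_n = 69.47 kips; interior l_c = 2.625, r_n = 117 kips; R_n = 69.47 + 4·117 = 537.5 kips → 403 kips.
Block shear: A_gv = 12.56, A_nv = 8.555, A_nt = 1.055 in²; R_n = min(0.6F_uA_nv, 0.6F_yA_gv) + U_bs·F_u·A_nt = 402.2 kips → 302 kips.
Bolt shear governs: 200 kips.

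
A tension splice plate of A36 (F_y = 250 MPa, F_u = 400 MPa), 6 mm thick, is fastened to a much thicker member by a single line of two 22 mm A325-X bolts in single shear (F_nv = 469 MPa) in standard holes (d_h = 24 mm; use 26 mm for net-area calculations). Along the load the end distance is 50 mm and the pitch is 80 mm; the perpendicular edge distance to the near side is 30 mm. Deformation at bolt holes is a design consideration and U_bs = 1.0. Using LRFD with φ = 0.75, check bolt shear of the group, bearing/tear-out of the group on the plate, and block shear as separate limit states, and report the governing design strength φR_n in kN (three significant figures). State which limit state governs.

Bolt shear: A_b = π·22²/4 = 380.1 mm²; R_n = 469 × 380.1 × 2 × 1 / 1000 = 356.6 kN → 0.75 × 356.6 = 267 kN.
Bearing: edge l_c = 38, r_n = 109.4 kN; interior l_c = 56, r_n = 126.7 kN; R_n = 109.4 + 1·126.7 = 236.2 kN → 177 kN.
Block shear: A_gv = 780, A_nv = 546, A_nt = 102 mm²; R_n = min(0.6F_uA_nv, 0.6F_yA_gv) + U_bs·F_u·A_nt = 157.8 kN → 118 kN.
Block shear governs: 118 kN.

118 kN (block shear governs)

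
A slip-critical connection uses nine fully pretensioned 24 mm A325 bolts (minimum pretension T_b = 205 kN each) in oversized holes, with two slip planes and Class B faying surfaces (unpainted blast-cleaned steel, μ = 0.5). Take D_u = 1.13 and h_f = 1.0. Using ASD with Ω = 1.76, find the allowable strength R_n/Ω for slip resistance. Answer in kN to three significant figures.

R_n = μ · D_u · h_f · T_b · n_s · n_b = 0.5 × 1.13 × 1.0 × 205 × 2 × 9 = 2085 kN.
Allowable strength R_n/Ω = 2085 / 1.76 = 1180 kN.

1180 kN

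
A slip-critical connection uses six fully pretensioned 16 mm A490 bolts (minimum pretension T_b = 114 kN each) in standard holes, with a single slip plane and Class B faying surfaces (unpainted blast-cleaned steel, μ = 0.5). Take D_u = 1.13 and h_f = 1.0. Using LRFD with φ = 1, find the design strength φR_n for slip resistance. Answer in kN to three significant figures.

R_n = μ · D_u · h_f · T_b · n_s · n_b = 0.5 × 1.13 × 1.0 × 114 × 1 × 6 = 386.5 kN.
Design strength φR_n = 1 × 386.5 = 386 kN.

386 kN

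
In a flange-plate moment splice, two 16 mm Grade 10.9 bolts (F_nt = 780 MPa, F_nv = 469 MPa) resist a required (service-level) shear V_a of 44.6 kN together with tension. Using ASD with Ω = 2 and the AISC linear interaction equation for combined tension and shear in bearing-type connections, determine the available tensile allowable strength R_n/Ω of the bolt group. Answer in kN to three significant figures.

130 kN

A_b = π·16²/4 = 201.1 mm²; f_rv = 44.6 × 1000 / (2 × 201.1) = 110.9 MPa.
F'_nt = 1.3 F_nt − (Ω F_nt / F_nv) f_rv = 1.3·780 − (2·780/469)·110.9 = 645.1 MPa, capped at F_nt → F'_nt = 645.1 MPa.
R_n = F'_nt · A_b · n = 645.1 × 201.1 × 2 / 1000 = 259.4 kN.
Allowable strength R_n/Ω = 259.4 / 2 = 130 kN.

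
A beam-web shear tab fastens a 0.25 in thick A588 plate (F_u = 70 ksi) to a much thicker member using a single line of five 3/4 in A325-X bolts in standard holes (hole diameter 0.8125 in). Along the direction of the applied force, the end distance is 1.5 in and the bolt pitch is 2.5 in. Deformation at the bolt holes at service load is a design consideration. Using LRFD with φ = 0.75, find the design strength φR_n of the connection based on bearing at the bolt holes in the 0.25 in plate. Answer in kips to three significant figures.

112 kips

Per bolt r_n = 1.2 l_c t F_u ≤ 2.4 d t F_u; upper limit = 2.4 × 0.75 × 0.25 × 70 = 31.5 kips.
Edge bolt: l_c = 1.5 − 0.8125/2 = 1.094 in → 1.2 × 1.094 × 0.25 × 70 = 22.97 → r_n = 22.97 kips.
Interior bolts: l_c = 2.5 − 0.8125 = 1.688 in → 1.2 × 1.688 × 0.25 × 70 = 35.44 → r_n = 31.5 kips.
R_n = 1 × 22.97 + 4 × 31.5 = 149 kips.
Design strength φR_n = 0.75 × 149 = 112 kips.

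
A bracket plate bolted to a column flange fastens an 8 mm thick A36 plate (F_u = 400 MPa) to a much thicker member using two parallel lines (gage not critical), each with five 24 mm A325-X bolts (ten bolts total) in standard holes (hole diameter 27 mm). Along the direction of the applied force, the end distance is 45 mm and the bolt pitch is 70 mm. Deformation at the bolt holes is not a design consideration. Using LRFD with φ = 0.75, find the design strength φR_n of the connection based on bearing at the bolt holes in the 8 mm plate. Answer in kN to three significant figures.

Per bolt r_n = 1.5 l_c t F_u ≤ 3.0 d t F_u; upper limit = 3.0 × 24 × 8 × 400 / 1000 = 230.4 kN.
Edge bolt: l_c = 45 − 27/2 = 31.5 mm → 1.5 × 31.5 × 8 × 400 / 1000 = 151.2 → r_n = 151.2 kN.
Interior bolts: l_c = 70 − 27 = 43 mm → 1.5 × 43 × 8 × 400 / 1000 = 206.4 → r_n = 206.4 kN.
R_n = 2 × 151.2 + 8 × 206.4 = 1954 kN.
Design strength φR_n = 0.75 × 1954 = 1470 kN.

1470 kN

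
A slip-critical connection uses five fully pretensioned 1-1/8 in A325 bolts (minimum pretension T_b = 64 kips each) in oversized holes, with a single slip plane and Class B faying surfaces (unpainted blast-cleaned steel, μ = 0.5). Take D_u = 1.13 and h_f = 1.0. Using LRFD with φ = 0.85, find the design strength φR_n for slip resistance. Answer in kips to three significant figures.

R_n = μ · D_u · h_f · T_b · n_s · n_b = 0.5 × 1.13 × 1.0 × 64 × 1 × 5 = 180.8 kips.
Design strength φR_n = 0.85 × 180.8 = 154 kips.

154 kips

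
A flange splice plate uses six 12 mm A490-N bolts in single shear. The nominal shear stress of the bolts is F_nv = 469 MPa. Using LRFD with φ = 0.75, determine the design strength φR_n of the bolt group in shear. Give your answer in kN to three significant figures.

239 kN

A_b = π × 12² / 4 = 113.1 mm².
R_n = F_nv · A_b · n · n_s = 469 × 113.1 × 6 × 1 / 1000 = 318.3 kN.
Design strength φR_n = 0.75 × 318.3 = 239 kN.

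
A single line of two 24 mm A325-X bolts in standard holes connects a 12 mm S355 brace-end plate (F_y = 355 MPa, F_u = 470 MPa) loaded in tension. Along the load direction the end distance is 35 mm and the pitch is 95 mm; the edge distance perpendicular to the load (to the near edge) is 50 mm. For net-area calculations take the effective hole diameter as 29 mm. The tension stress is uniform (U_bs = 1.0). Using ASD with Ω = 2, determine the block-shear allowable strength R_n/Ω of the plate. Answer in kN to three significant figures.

246 kN

Shear plane L_v = 35 + 1·95 = 130 mm; A_gv = 130 × 12 = 1560 mm².
A_nv = (130 − 1.5·29) × 12 = 1038 mm².
A_nt = (50 − 0.5·29) × 12 = 426 mm².
0.6 F_u A_nv = 292.7 kN; 0.6 F_y A_gv = 332.3 kN → shear rupture governs the shear term.
R_n = 292.7 + 1.0 × 470 × 426 / 1000 = 492.9 kN.
Allowable strength R_n/Ω = 492.9 / 2 = 246 kN.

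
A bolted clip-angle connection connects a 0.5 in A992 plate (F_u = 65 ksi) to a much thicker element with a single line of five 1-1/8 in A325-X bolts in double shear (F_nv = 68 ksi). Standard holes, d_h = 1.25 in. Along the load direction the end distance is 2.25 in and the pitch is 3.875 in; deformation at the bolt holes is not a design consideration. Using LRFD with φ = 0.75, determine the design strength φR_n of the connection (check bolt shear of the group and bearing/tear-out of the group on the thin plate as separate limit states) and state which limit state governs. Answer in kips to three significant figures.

Bolt shear: A_b = π·1.125²/4 = 0.994 in²; R_n = 68 × 0.994 × 5 × 2 = 675.9 kips → 0.75 × 675.9 = 507 kips.
Bearing (1.5 l_c t F_u ≤ 3.0 d t F_u): upper limit = 3.0·1.125·0.5·65 = 109.7 kips.
  Edge l_c = 2.25 − 1.25/2 = 1.625 → r_n = 79.22 kips; interior l_c = 3.875 − 1.25 = 2.625 → r_n = 109.7 kips.
  R_n,bearing = 1·79.22 + 4·109.7 = 518 kips → 0.75 × 518 = 388 kips.
Bearing governs: 388 kips.

388 kips (bearing governs)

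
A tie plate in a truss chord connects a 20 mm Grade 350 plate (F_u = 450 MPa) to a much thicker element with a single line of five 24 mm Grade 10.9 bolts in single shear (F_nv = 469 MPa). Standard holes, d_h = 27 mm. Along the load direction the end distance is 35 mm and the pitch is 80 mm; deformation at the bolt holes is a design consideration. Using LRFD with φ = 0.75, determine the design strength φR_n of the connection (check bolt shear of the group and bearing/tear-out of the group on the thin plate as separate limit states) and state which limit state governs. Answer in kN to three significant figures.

Bolt shear: A_b = π·24²/4 = 452.4 mm²; R_n = 469 × 452.4 × 5 × 1 / 1000 = 1061 kN → 0.75 × 1061 = 796 kN.
Bearing (1.2 l_c t F_u ≤ 2.4 d t F_u): upper limit = 2.4·24·20·450 / 1000 = 518.4 kN.
  Edge l_c = 35 − 27/2 = 21.5 → r_n = 232.2 kN; interior l_c = 80 − 27 = 53 → r_n = 518.4 kN.
  R_n,bearing = 1·232.2 + 4·518.4 = 2306 kN → 0.75 × 2306 = 1730 kN.
Bolt shear governs: 796 kN.

796 kN (bolt shear governs)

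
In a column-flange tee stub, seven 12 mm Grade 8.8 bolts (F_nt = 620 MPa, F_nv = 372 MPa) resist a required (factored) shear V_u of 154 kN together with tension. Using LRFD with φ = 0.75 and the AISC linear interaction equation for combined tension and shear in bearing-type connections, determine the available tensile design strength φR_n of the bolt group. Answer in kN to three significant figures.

222 kN

A_b = π·12²/4 = 113.1 mm²; f_rv = 154 × 1000 / (7 × 113.1) = 194.5 MPa.
F'_nt = 1.3 F_nt − (F_nt / φF_nv) f_rv = 1.3·620 − (620/(0.75·372))·194.5 = 373.7 MPa, capped at F_nt → F'_nt = 373.7 MPa.
R_n = F'_nt · A_b · n = 373.7 × 113.1 × 7 / 1000 = 295.9 kN.
Design strength φR_n = 0.75 × 295.9 = 222 kN.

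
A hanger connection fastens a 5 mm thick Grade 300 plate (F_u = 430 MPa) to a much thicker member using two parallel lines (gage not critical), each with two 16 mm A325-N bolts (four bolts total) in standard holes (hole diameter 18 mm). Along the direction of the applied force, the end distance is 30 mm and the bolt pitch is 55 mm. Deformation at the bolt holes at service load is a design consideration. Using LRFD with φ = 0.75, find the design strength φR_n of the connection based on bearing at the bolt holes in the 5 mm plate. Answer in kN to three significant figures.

Per bolt r_n = 1.2 l_c t F_u ≤ 2.4 d t F_u; upper limit = 2.4 × 16 × 5 × 430 / 1000 = 82.56 kN.
Edge bolt: l_c = 30 − 18/2 = 21 mm → 1.2 × 21 × 5 × 430 / 1000 = 54.18 → r_n = 54.18 kN.
Interior bolts: l_c = 55 − 18 = 37 mm → 1.2 × 37 × 5 × 430 / 1000 = 95.46 → r_n = 82.56 kN.
R_n = 2 × 54.18 + 2 × 82.56 = 273.5 kN.
Design strength φR_n = 0.75 × 273.5 = 205 kN.

205 kN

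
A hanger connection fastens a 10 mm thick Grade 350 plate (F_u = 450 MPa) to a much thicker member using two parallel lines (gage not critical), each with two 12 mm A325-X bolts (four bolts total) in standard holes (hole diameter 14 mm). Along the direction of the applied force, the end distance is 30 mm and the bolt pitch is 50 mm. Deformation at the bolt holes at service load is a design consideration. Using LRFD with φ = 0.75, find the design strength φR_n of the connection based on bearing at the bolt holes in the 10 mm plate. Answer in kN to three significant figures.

Per bolt r_n = 1.2 l_c t F_u ≤ 2.4 d t F_u; upper limit = 2.4 × 12 × 10 × 450 / 1000 = 129.6 kN.
Edge bolt: l_c = 30 − 14/2 = 23 mm → 1.2 × 23 × 10 × 450 / 1000 = 124.2 → r_n = 124.2 kN.
Interior bolts: l_c = 50 − 14 = 36 mm → 1.2 × 36 × 10 × 450 / 1000 = 194.4 → r_n = 129.6 kN.
R_n = 2 × 124.2 + 2 × 129.6 = 507.6 kN.
Design strength φR_n = 0.75 × 507.6 = 381 kN.

381 kN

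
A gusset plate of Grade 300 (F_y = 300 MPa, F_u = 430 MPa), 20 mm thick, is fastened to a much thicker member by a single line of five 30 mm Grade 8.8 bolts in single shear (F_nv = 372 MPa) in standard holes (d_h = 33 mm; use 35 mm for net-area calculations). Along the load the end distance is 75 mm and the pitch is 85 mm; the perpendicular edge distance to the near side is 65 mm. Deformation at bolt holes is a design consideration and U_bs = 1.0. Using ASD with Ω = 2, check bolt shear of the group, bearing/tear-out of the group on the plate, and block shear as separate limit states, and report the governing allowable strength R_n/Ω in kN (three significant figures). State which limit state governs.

Bolt shear: A_b = π·30²/4 = 706.9 mm²; R_n = 372 × 706.9 × 5 × 1 / 1000 = 1315 kN → 1315 / 2 = 657 kN.
Bearing: edge l_c = 58.5, r_n = 603.7 kN; interior l_c = 52, r_n = 536.6 kN; R_n = 603.7 + 4·536.6 = 2750 kN → 1380 kN.
Block shear: A_gv = 8300, A_nv = 5150, A_nt = 950 mm²; R_n = min(0.6F_uA_nv, 0.6F_yA_gv) + U_bs·F_u·A_nt = 1737 kN → 869 kN.
Bolt shear governs: 657 kN.

657 kN (bolt shear governs)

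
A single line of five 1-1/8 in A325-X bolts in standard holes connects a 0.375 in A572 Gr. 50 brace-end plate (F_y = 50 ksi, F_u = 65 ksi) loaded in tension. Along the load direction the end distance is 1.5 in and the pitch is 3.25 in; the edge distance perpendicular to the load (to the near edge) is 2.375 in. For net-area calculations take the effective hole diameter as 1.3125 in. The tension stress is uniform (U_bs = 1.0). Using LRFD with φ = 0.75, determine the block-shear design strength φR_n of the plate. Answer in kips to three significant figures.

126 kips

Shear plane L_v = 1.5 + 4·3.25 = 14.5 in; A_gv = 14.5 × 0.375 = 5.438 in².
A_nv = (14.5 − 4.5·1.3125) × 0.375 = 3.223 in².
A_nt = (2.375 − 0.5·1.3125) × 0.375 = 0.6445 in².
0.6 F_u A_nv = 125.7 kips; 0.6 F_y A_gv = 163.1 kips → shear rupture governs the shear term.
R_n = 125.7 + 1.0 × 65 × 0.6445 = 167.6 kips.
Design strength φR_n = 0.75 × 167.6 = 126 kips.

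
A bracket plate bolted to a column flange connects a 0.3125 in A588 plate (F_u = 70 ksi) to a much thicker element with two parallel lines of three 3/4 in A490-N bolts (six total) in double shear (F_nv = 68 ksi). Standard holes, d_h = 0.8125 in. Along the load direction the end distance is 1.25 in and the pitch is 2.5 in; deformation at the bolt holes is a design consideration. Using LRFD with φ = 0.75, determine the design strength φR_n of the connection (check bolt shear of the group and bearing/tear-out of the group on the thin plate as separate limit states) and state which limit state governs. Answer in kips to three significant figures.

151 kips (bearing governs)

Bolt shear: A_b = π·0.75²/4 = 0.4418 in²; R_n = 68 × 0.4418 × 6 × 2 = 360.5 kips → 0.75 × 360.5 = 270 kips.
Bearing (1.2 l_c t F_u ≤ 2.4 d t F_u): upper limit = 2.4·0.75·0.3125·70 = 39.38 kips.
  Edge l_c = 1.25 − 0.8125/2 = 0.8438 → r_n = 22.15 kips; interior l_c = 2.5 − 0.8125 = 1.688 → r_n = 39.38 kips.
  R_n,bearing = 2·22.15 + 4·39.38 = 201.8 kips → 0.75 × 201.8 = 151 kips.
Bearing governs: 151 kips.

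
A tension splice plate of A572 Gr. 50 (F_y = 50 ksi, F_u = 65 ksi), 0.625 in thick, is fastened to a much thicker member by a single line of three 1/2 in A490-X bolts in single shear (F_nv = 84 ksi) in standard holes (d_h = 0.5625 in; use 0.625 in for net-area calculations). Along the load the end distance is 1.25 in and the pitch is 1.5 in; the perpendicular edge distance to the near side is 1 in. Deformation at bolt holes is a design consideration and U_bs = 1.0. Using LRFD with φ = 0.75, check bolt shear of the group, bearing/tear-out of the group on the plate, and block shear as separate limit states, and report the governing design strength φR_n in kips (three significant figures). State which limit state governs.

Bolt shear: A_b = π·0.5²/4 = 0.1963 in²; R_n = 84 × 0.1963 × 3 × 1 = 49.48 kips → 0.75 × 49.48 = 37.1 kips.
Bearing: edge l_c = 0.9688, r_n = 47.23 kips; interior l_c = 0.9375, r_n = 45.7 kips; R_n = 47.23 + 2·45.7 = 138.6 kips → 104 kips.
Block shear: A_gv = 2.656, A_nv = 1.68, A_nt = 0.4297 in²; R_n = min(0.6F_uA_nv, 0.6F_yA_gv) + U_bs·F_u·A_nt = 93.44 kips → 70.1 kips.
Bolt shear governs: 37.1 kips.

37.1 kips (bolt shear governs)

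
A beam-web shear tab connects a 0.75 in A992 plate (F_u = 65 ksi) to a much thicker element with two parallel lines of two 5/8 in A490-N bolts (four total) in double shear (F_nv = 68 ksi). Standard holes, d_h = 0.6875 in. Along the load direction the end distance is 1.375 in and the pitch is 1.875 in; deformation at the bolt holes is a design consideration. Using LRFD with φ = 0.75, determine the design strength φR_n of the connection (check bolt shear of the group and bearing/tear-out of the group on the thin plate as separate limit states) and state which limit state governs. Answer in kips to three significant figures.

125 kips (bolt shear governs)

Bolt shear: A_b = π·0.625²/4 = 0.3068 in²; R_n = 68 × 0.3068 × 4 × 2 = 166.9 kips → 0.75 × 166.9 = 125 kips.
Bearing (1.2 l_c t F_u ≤ 2.4 d t F_u): upper limit = 2.4·0.625·0.75·65 = 73.12 kips.
  Edge l_c = 1.375 − 0.6875/2 = 1.031 → r_n = 60.33 kips; interior l_c = 1.875 − 0.6875 = 1.188 → r_n = 69.47 kips.
  R_n,bearing = 2·60.33 + 2·69.47 = 259.6 kips → 0.75 × 259.6 = 195 kips.
Bolt shear governs: 125 kips.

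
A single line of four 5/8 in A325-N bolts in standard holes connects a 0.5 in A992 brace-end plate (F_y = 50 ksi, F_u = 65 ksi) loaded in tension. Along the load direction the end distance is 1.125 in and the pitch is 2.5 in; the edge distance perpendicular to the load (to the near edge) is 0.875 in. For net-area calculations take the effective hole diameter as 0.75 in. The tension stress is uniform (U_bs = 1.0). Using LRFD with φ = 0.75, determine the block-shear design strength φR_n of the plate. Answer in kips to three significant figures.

Shear plane L_v = 1.125 + 3·2.5 = 8.625 in; A_gv = 8.625 × 0.5 = 4.312 in².
A_nv = (8.625 − 3.5·0.75) × 0.5 = 3 in².
A_nt = (0.875 − 0.5·0.75) × 0.5 = 0.25 in².
0.6 F_u A_nv = 117 kips; 0.6 F_y A_gv = 129.4 kips → shear rupture governs the shear term.
R_n = 117 + 1.0 × 65 × 0.25 = 133.2 kips.
Design strength φR_n = 0.75 × 133.2 = 99.9 kips.

99.9 kips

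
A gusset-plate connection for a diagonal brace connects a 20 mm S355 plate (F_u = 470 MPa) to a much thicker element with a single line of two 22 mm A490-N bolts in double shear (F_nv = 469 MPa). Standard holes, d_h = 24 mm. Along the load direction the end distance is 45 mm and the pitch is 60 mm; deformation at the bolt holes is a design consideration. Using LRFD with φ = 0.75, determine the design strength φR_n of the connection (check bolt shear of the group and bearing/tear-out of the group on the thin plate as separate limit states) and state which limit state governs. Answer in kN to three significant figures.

Bolt shear: A_b = π·22²/4 = 380.1 mm²; R_n = 469 × 380.1 × 2 × 2 / 1000 = 713.1 kN → 0.75 × 713.1 = 535 kN.
Bearing (1.2 l_c t F_u ≤ 2.4 d t F_u): upper limit = 2.4·22·20·470 / 1000 = 496.3 kN.
  Edge l_c = 45 − 24/2 = 33 → r_n = 372.2 kN; interior l_c = 60 − 24 = 36 → r_n = 406.1 kN.
  R_n,bearing = 1·372.2 + 1·406.1 = 778.3 kN → 0.75 × 778.3 = 584 kN.
Bolt shear governs: 535 kN.

535 kN (bolt shear governs)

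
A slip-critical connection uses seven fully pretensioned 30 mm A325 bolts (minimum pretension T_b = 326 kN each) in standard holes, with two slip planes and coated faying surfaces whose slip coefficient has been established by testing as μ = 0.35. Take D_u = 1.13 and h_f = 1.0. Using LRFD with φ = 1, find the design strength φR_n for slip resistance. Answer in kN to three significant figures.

R_n = μ · D_u · h_f · T_b · n_s · n_b = 0.35 × 1.13 × 1.0 × 326 × 2 × 7 = 1805 kN.
Design strength φR_n = 1 × 1805 = 1810 kN.

1810 kN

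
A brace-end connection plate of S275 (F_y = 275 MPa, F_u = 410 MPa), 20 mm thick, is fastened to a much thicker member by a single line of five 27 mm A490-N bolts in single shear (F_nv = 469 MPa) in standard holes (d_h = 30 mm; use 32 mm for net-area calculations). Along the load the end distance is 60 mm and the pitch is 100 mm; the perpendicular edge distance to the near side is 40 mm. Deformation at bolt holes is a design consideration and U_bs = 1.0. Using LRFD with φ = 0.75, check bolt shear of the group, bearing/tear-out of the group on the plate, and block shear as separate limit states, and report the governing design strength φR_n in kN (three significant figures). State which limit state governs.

1010 kN (bolt shear governs)

Bolt shear: A_b = π·27²/4 = 572.6 mm²; R_n = 469 × 572.6 × 5 × 1 / 1000 = 1343 kN → 0.75 × 1343 = 1010 kN.
Bearing: edge l_c = 45, r_n = 442.8 kN; interior l_c = 70, r_n = 531.4 kN; R_n = 442.8 + 4·531.4 = 2568 kN → 1930 kN.
Block shear: A_gv = 9200, A_nv = 6320, A_nt = 480 mm²; R_n = min(0.6F_uA_nv, 0.6F_yA_gv) + U_bs·F_u·A_nt = 1715 kN → 1290 kN.
Bolt shear governs: 1010 kN.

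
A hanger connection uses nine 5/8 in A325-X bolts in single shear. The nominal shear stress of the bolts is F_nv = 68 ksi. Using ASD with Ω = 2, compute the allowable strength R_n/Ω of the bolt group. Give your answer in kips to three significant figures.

93.9 kips

A_b = π × 0.625² / 4 = 0.3068 in².
R_n = F_nv · A_b · n · n_s = 68 × 0.3068 × 9 × 1 = 187.8 kips.
Allowable strength R_n/Ω = 187.8 / 2 = 93.9 kips.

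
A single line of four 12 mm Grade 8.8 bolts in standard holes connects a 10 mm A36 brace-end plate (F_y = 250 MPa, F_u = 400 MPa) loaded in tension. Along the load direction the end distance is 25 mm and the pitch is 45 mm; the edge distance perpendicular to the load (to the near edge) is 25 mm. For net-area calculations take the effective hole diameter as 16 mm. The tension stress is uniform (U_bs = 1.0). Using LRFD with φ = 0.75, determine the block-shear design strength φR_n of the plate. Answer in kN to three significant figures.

Shear plane L_v = 25 + 3·45 = 160 mm; A_gv = 160 × 10 = 1600 mm².
A_nv = (160 − 3.5·16) × 10 = 1040 mm².
A_nt = (25 − 0.5·16) × 10 = 170 mm².
0.6 F_u A_nv = 249.6 kN; 0.6 F_y A_gv = 240 kN → shear yielding governs the shear term.
R_n = 240 + 1.0 × 400 × 170 / 1000 = 308 kN.
Design strength φR_n = 0.75 × 308 = 231 kN.

231 kN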